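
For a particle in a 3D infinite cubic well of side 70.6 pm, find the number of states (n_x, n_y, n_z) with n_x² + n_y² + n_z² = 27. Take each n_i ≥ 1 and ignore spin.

degeneracy = 4

The level has n_x² + n_y² + n_z² = 27. The ordered positive-integer solutions are (1, 1, 5), (1, 5, 1), (3, 3, 3), (5, 1, 1).
That gives 4 states.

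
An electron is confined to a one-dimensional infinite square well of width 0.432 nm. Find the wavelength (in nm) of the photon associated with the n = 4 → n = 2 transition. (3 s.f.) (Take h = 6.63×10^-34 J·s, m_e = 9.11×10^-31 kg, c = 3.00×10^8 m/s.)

λ = 51.3 nm

E_1 = h²/(8m_eL²) = 3.232×10^-19 J, so ΔE = (4² − 2²)E_1 = 3.878×10^-18 J.
λ = hc/ΔE = (6.63×10^-34·3.00×10^8)/3.878×10^-18 = 5.13×10^-8 m = 51.3 nm.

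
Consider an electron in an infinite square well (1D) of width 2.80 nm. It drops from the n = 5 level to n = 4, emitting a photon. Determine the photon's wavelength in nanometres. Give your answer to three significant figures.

E_1 = h²/(8m_eL²) = 7.685×10^-21 J, so ΔE = (5² − 4²)E_1 = 6.916×10^-20 J.
λ = hc/ΔE = (6.626×10^-34·2.998×10^8)/6.916×10^-20 = 2.87×10^-6 m = 2.87×10^3 nm.

λ = 2.87×10^3 nm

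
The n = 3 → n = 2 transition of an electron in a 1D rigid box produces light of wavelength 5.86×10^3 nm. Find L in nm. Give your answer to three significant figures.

The photon carries ΔE = hc/λ = 6.626×10^-34·2.998×10^8/5.86×10^-6 m = 3.390×10^-20 J.
Since ΔE = (3² − 2²)E_1, E_1 = 6.780×10^-21 J, and L = h/√(8m_eE_1) = 2.98×10^-9 m = 2.98 nm.

L = 2.98 nm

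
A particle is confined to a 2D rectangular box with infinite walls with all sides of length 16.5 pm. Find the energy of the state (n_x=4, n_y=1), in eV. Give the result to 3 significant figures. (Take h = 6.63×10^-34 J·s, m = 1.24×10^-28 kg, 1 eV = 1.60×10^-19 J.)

E = 173 eV

For a 2D rectangular well E = (h²/8m)·Σ n_i²/L_i² = (6.63×10^-34)²/(8·1.24×10^-28) · [4²/(16.5 pm)² + 1²/(16.5 pm)²].
Evaluating gives E = 2.767×10^-17 J = 173 eV.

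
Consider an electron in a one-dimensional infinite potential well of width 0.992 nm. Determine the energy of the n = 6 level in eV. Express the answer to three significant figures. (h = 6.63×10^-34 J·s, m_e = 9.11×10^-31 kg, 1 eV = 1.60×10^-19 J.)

For an infinite well E_n = n²h²/(8m_eL²), so E_1 = h²/(8m_eL²) = (6.63×10^-34)²/(8·9.11×10^-31·(9.92×10^-10 m)²) = 6.129×10^-20 J.
Then E_6 = 6²·E_1 = 36·6.129×10^-20 J = 2.206×10^-18 J.
Converting, E_6 = 2.206×10^-18 J / (1.60×10^-19 J/eV) = 13.8 eV.

E_6 = 13.8 eV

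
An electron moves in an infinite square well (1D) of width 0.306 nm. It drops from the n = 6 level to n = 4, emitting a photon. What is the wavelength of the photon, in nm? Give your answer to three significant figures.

E_1 = h²/(8m_eL²) = 6.434×10^-19 J, so ΔE = (6² − 4²)E_1 = 1.287×10^-17 J.
λ = hc/ΔE = (6.626×10^-34·2.998×10^8)/1.287×10^-17 = 1.54×10^-8 m = 15.4 nm.

λ = 15.4 nm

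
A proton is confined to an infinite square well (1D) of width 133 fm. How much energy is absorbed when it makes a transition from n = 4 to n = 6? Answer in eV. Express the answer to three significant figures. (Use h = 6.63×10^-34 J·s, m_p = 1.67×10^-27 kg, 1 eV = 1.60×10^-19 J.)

|ΔE| = 2.33×10^5 eV

E_1 = h²/(8m_pL²) = 1.860×10^-15 J.
|ΔE| = |4² − 6²|·E_1 = 20·1.860×10^-15 J = 3.720×10^-14 J = 2.33×10^5 eV.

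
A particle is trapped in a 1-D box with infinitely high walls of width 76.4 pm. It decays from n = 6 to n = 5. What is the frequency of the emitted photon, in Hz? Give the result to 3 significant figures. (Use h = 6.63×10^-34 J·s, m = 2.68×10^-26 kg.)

f = 5.83×10^12 Hz

E_1 = h²/(8mL²) = 3.512×10^-22 J and ΔE = (6² − 5²)E_1 = 3.863×10^-21 J.
f = ΔE/h = 3.863×10^-21/6.63×10^-34 = 5.83×10^12 Hz.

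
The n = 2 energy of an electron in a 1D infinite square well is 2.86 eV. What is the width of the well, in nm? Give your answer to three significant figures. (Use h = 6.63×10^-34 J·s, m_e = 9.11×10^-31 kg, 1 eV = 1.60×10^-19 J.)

L = 0.726 nm

From E_n = n²h²/(8m_eL²), L = n·h/√(8m_eE_n).
E_2 = 2.86 eV = 4.576×10^-19 J, so L = 2·6.63×10^-34/√(8·9.11×10^-31·4.576×10^-19) = 7.26×10^-10 m = 0.726 nm.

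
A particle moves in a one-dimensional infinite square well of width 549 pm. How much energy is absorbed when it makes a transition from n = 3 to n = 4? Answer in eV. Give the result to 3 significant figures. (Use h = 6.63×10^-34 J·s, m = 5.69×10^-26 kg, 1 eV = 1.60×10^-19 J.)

|ΔE| = 1.40×10^-4 eV

E_1 = h²/(8mL²) = 3.204×10^-24 J.
|ΔE| = |3² − 4²|·E_1 = 7·3.204×10^-24 J = 2.243×10^-23 J = 1.40×10^-4 eV.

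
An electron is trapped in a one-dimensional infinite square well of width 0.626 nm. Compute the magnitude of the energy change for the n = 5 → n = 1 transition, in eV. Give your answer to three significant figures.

|ΔE| = 23.0 eV

E_1 = h²/(8m_eL²) = 1.537×10^-19 J.
|ΔE| = |5² − 1²|·E_1 = 24·1.537×10^-19 J = 3.689×10^-18 J = 23.0 eV.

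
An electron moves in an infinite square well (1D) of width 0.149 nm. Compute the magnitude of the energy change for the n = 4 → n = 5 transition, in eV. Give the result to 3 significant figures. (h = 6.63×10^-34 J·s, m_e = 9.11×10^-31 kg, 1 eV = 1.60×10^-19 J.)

|ΔE| = 153 eV

E_1 = h²/(8m_eL²) = 2.717×10^-18 J.
|ΔE| = |4² − 5²|·E_1 = 9·2.717×10^-18 J = 2.445×10^-17 J = 153 eV.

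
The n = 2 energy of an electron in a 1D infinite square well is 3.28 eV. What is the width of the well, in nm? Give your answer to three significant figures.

From E_n = n²h²/(8m_eL²), L = n·h/√(8m_eE_n).
E_2 = 3.28 eV = 5.255×10^-19 J, so L = 2·6.626×10^-34/√(8·9.109×10^-31·5.255×10^-19) = 6.77×10^-10 m = 0.677 nm.

L = 0.677 nm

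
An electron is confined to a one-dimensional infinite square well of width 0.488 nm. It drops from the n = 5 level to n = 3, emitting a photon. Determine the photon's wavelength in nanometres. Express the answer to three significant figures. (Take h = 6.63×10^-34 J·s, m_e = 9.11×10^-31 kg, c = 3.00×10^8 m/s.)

E_1 = h²/(8m_eL²) = 2.533×10^-19 J, so ΔE = (5² − 3²)E_1 = 4.053×10^-18 J.
λ = hc/ΔE = (6.63×10^-34·3.00×10^8)/4.053×10^-18 = 4.91×10^-8 m = 49.1 nm.

λ = 49.1 nm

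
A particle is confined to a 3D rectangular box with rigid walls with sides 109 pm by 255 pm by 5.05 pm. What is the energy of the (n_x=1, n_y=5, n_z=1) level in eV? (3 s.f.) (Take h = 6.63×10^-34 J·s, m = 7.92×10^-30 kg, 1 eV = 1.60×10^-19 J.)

E = 1.72×10^3 eV

For a 3D rectangular well E = (h²/8m)·Σ n_i²/L_i² = (6.63×10^-34)²/(8·7.92×10^-30) · [1²/(109 pm)² + 5²/(255 pm)² + 1²/(5.05 pm)²].
Evaluating gives E = 2.753×10^-16 J = 1.72×10^3 eV.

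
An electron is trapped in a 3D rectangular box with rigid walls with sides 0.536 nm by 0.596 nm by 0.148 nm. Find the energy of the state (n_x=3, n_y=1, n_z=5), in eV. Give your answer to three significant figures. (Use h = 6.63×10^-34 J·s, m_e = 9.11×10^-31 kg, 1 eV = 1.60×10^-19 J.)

E = 443 eV

For a 3D rectangular well E = (h²/8m_e)·Σ n_i²/L_i² = (6.63×10^-34)²/(8·9.11×10^-31) · [3²/(0.536 nm)² + 1²/(0.596 nm)² + 5²/(0.148 nm)²].
Evaluating gives E = 7.090×10^-17 J = 443 eV.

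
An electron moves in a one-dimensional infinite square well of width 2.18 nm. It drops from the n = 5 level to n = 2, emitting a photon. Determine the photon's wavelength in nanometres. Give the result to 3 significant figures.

E_1 = h²/(8m_eL²) = 1.268×10^-20 J, so ΔE = (5² − 2²)E_1 = 2.663×10^-19 J.
λ = hc/ΔE = (6.626×10^-34·2.998×10^8)/2.663×10^-19 = 7.46×10^-7 m = 746 nm.

λ = 746 nm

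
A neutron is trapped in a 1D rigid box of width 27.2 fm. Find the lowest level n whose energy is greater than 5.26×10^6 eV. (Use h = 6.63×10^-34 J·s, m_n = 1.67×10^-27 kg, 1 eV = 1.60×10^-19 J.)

E_1 = h²/(8m_nL²) = 4.447×10^-14 J = 2.779×10^5 eV.
Need n² > 5.26×10^6/2.779×10^5 = 18.93, i.e. n > 4.351.
The smallest integer satisfying this is n = 5.

n = 5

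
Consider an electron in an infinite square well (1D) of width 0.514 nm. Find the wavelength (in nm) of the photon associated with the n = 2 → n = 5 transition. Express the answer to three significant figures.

λ = 41.5 nm

E_1 = h²/(8m_eL²) = 2.280×10^-19 J, so ΔE = (5² − 2²)E_1 = 4.788×10^-18 J.
λ = hc/ΔE = (6.626×10^-34·2.998×10^8)/4.788×10^-18 = 4.15×10^-8 m = 41.5 nm.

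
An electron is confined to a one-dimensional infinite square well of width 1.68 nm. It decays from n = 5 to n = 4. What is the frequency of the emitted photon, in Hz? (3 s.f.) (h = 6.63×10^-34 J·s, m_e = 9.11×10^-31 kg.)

f = 2.90×10^14 Hz

E_1 = h²/(8m_eL²) = 2.137×10^-20 J and ΔE = (5² − 4²)E_1 = 1.923×10^-19 J.
f = ΔE/h = 1.923×10^-19/6.63×10^-34 = 2.90×10^14 Hz.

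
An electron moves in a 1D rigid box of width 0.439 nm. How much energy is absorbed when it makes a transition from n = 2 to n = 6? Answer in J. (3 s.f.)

|ΔE| = 1.00×10^-17 J

E_1 = h²/(8m_eL²) = 3.126×10^-19 J.
|ΔE| = |2² − 6²|·E_1 = 32·3.126×10^-19 J = 1.00×10^-17 J.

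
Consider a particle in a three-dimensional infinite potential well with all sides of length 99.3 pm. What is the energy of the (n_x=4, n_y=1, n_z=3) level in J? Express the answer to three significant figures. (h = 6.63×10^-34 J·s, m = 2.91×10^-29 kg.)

For a 3D rectangular well E = (h²/8m)·Σ n_i²/L_i² = (6.63×10^-34)²/(8·2.91×10^-29) · [4²/(99.3 pm)² + 1²/(99.3 pm)² + 3²/(99.3 pm)²].
Evaluating gives E = 4.98×10^-18 J.

E = 4.98×10^-18 J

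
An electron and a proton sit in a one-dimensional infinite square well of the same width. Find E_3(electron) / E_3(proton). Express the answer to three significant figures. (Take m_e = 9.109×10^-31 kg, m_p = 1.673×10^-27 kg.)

E_n ∝ 1/m at fixed n and L, so the ratio is m_p/m_e = 1.673×10^-27/9.109×10^-31 = 1.84×10^3.

1.84×10^3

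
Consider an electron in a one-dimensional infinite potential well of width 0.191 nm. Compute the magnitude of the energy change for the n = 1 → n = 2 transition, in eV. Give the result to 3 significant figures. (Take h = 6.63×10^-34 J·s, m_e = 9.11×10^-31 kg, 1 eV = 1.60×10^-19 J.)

E_1 = h²/(8m_eL²) = 1.653×10^-18 J.
|ΔE| = |1² − 2²|·E_1 = 3·1.653×10^-18 J = 4.959×10^-18 J = 31.0 eV.

|ΔE| = 31.0 eV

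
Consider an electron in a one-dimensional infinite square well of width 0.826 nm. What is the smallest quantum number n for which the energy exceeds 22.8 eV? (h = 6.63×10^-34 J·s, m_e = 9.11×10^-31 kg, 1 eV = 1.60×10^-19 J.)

n = 7

E_1 = h²/(8m_eL²) = 8.840×10^-20 J = 0.5525 eV.
Need n² > 22.8/0.5525 = 41.27, i.e. n > 6.424.
The smallest integer satisfying this is n = 7.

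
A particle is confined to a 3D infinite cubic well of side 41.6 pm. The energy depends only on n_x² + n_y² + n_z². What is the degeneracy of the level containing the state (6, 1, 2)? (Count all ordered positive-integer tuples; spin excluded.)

The level has n_x² + n_y² + n_z² = 41. The ordered positive-integer solutions are (1, 2, 6), (1, 6, 2), (2, 1, 6), (2, 6, 1), (3, 4, 4), (4, 3, 4), (4, 4, 3), (6, 1, 2), (6, 2, 1).
That gives 9 states.

degeneracy = 9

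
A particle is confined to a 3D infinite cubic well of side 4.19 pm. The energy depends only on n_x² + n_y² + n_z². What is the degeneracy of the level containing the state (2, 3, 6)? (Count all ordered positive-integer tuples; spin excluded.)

The level has n_x² + n_y² + n_z² = 49. The ordered positive-integer solutions are (2, 3, 6), (2, 6, 3), (3, 2, 6), (3, 6, 2), (6, 2, 3), (6, 3, 2).
That gives 6 states.

degeneracy = 6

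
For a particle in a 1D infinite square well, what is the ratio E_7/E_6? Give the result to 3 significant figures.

1.36

E_n ∝ n², so E_7/E_6 = 7²/6² = 49/36 = 1.36.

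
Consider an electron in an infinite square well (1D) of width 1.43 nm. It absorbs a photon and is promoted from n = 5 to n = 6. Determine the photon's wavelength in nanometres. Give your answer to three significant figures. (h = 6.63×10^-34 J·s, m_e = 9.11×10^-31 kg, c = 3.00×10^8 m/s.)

λ = 613 nm

E_1 = h²/(8m_eL²) = 2.949×10^-20 J, so ΔE = (6² − 5²)E_1 = 3.244×10^-19 J.
λ = hc/ΔE = (6.63×10^-34·3.00×10^8)/3.244×10^-19 = 6.13×10^-7 m = 613 nm.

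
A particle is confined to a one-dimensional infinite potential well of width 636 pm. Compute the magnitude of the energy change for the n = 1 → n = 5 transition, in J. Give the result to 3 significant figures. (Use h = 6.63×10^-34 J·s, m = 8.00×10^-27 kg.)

E_1 = h²/(8mL²) = 1.698×10^-23 J.
|ΔE| = |1² − 5²|·E_1 = 24·1.698×10^-23 J = 4.08×10^-22 J.

|ΔE| = 4.08×10^-22 J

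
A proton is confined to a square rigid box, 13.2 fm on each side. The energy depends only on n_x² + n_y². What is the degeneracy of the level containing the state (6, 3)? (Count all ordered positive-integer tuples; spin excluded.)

degeneracy = 2

The level has n_x² + n_y² = 45. The ordered positive-integer solutions are (3, 6), (6, 3).
That gives 2 states.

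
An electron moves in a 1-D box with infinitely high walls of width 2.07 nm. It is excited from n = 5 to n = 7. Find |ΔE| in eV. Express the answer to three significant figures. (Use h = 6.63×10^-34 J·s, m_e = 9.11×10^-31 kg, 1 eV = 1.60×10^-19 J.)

E_1 = h²/(8m_eL²) = 1.408×10^-20 J.
|ΔE| = |5² − 7²|·E_1 = 24·1.408×10^-20 J = 3.379×10^-19 J = 2.11 eV.

|ΔE| = 2.11 eV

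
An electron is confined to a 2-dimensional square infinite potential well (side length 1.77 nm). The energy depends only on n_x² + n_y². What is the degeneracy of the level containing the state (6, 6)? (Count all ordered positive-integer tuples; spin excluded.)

The level has n_x² + n_y² = 72. The ordered positive-integer solutions are (6, 6).
That gives 1 state.

degeneracy = 1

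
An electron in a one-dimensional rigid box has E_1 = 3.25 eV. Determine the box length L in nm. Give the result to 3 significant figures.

L = 0.340 nm

From E_n = n²h²/(8m_eL²), L = n·h/√(8m_eE_n).
E_1 = 3.25 eV = 5.206×10^-19 J, so L = 1·6.626×10^-34/√(8·9.109×10^-31·5.206×10^-19) = 3.40×10^-10 m = 0.340 nm.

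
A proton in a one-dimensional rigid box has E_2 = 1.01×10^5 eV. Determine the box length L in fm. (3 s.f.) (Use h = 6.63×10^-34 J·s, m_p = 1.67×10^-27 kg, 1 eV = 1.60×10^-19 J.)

L = 90.2 fm

From E_n = n²h²/(8m_pL²), L = n·h/√(8m_pE_n).
E_2 = 1.01×10^5 eV = 1.616×10^-14 J, so L = 2·6.63×10^-34/√(8·1.67×10^-27·1.616×10^-14) = 9.02×10^-14 m = 90.2 fm.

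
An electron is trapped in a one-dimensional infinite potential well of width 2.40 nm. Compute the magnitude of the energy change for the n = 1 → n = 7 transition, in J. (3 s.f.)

E_1 = h²/(8m_eL²) = 1.046×10^-20 J.
|ΔE| = |1² − 7²|·E_1 = 48·1.046×10^-20 J = 5.02×10^-19 J.

|ΔE| = 5.02×10^-19 J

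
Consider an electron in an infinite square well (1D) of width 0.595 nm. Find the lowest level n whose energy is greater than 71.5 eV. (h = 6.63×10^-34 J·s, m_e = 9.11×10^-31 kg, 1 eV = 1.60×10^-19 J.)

n = 9

E_1 = h²/(8m_eL²) = 1.704×10^-19 J = 1.065 eV.
Need n² > 71.5/1.065 = 67.14, i.e. n > 8.194.
The smallest integer satisfying this is n = 9.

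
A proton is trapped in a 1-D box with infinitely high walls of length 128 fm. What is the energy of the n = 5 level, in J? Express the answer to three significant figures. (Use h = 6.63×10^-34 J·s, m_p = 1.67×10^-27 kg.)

E_5 = 5.02×10^-14 J

For an infinite well E_n = n²h²/(8m_pL²), so E_1 = h²/(8m_pL²) = (6.63×10^-34)²/(8·1.67×10^-27·(1.28×10^-13 m)²) = 2.008×10^-15 J.
Then E_5 = 5²·E_1 = 25·2.008×10^-15 J = 5.02×10^-14 J.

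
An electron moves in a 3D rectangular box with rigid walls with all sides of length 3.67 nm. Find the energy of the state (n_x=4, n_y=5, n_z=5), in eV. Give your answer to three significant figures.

E = 1.84 eV

For a 3D rectangular well E = (h²/8m_e)·Σ n_i²/L_i² = (6.626×10^-34)²/(8·9.109×10^-31) · [4²/(3.67 nm)² + 5²/(3.67 nm)² + 5²/(3.67 nm)²].
Evaluating gives E = 2.952×10^-19 J = 1.84 eV.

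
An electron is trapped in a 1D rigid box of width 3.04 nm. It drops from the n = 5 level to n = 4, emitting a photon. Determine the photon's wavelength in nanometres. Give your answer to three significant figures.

λ = 3.39×10^3 nm

E_1 = h²/(8m_eL²) = 6.519×10^-21 J, so ΔE = (5² − 4²)E_1 = 5.867×10^-20 J.
λ = hc/ΔE = (6.626×10^-34·2.998×10^8)/5.867×10^-20 = 3.39×10^-6 m = 3.39×10^3 nm.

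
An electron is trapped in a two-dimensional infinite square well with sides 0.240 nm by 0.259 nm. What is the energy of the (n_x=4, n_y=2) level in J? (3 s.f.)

E = 2.03×10^-17 J

For a 2D rectangular well E = (h²/8m_e)·Σ n_i²/L_i² = (6.626×10^-34)²/(8·9.109×10^-31) · [4²/(0.240 nm)² + 2²/(0.259 nm)²].
Evaluating gives E = 2.03×10^-17 J.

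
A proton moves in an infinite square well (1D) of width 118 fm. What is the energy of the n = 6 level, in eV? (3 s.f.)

E_6 = 5.29×10^5 eV

For an infinite well E_n = n²h²/(8m_pL²), so E_1 = h²/(8m_pL²) = (6.626×10^-34)²/(8·1.673×10^-27·(1.18×10^-13 m)²) = 2.356×10^-15 J.
Then E_6 = 6²·E_1 = 36·2.356×10^-15 J = 8.482×10^-14 J.
Converting, E_6 = 8.482×10^-14 J / (1.602×10^-19 J/eV) = 5.29×10^5 eV.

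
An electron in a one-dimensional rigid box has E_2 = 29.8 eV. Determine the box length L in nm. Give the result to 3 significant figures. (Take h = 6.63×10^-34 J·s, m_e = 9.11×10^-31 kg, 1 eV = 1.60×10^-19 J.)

L = 0.225 nm

From E_n = n²h²/(8m_eL²), L = n·h/√(8m_eE_n).
E_2 = 29.8 eV = 4.768×10^-18 J, so L = 2·6.63×10^-34/√(8·9.11×10^-31·4.768×10^-18) = 2.25×10^-10 m = 0.225 nm.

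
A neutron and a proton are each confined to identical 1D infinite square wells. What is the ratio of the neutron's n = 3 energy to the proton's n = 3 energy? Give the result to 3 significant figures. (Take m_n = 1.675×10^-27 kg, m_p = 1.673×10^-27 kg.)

0.999

E_n ∝ 1/m at fixed n and L, so the ratio is m_p/m_n = 1.673×10^-27/1.675×10^-27 = 0.999.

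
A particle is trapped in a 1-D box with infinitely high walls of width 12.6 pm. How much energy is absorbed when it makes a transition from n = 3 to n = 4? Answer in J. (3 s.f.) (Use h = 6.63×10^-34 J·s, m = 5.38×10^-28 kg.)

|ΔE| = 4.50×10^-18 J

E_1 = h²/(8mL²) = 6.433×10^-19 J.
|ΔE| = |3² − 4²|·E_1 = 7·6.433×10^-19 J = 4.50×10^-18 J.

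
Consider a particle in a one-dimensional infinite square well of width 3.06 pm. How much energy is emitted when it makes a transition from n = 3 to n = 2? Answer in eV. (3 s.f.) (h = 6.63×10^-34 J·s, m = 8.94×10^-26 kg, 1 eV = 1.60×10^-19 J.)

|ΔE| = 2.05 eV

E_1 = h²/(8mL²) = 6.564×10^-20 J.
|ΔE| = |3² − 2²|·E_1 = 5·6.564×10^-20 J = 3.282×10^-19 J = 2.05 eV.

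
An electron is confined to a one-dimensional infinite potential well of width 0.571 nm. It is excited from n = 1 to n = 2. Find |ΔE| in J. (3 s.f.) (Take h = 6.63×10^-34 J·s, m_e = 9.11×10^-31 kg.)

E_1 = h²/(8m_eL²) = 1.850×10^-19 J.
|ΔE| = |1² − 2²|·E_1 = 3·1.850×10^-19 J = 5.55×10^-19 J.

|ΔE| = 5.55×10^-19 J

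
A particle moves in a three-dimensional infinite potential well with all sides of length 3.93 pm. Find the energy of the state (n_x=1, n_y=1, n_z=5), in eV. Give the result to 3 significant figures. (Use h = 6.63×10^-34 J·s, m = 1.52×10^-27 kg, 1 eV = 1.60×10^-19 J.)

E = 395 eV

For a 3D rectangular well E = (h²/8m)·Σ n_i²/L_i² = (6.63×10^-34)²/(8·1.52×10^-27) · [1²/(3.93 pm)² + 1²/(3.93 pm)² + 5²/(3.93 pm)²].
Evaluating gives E = 6.319×10^-17 J = 395 eV.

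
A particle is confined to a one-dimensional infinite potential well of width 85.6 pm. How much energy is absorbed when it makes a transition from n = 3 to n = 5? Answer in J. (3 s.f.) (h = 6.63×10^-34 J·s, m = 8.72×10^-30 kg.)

|ΔE| = 1.38×10^-17 J

E_1 = h²/(8mL²) = 8.599×10^-19 J.
|ΔE| = |3² − 5²|·E_1 = 16·8.599×10^-19 J = 1.38×10^-17 J.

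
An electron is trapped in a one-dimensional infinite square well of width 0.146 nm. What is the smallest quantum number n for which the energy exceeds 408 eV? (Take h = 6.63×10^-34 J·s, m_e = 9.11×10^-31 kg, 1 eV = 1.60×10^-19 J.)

n = 5

E_1 = h²/(8m_eL²) = 2.830×10^-18 J = 17.69 eV.
Need n² > 408/17.69 = 23.06, i.e. n > 4.802.
The smallest integer satisfying this is n = 5.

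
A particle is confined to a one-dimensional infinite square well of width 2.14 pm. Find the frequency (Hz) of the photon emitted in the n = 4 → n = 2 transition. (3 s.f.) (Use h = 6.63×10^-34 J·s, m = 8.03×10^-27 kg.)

f = 2.70×10^16 Hz

E_1 = h²/(8mL²) = 1.494×10^-18 J and ΔE = (4² − 2²)E_1 = 1.793×10^-17 J.
f = ΔE/h = 1.793×10^-17/6.63×10^-34 = 2.70×10^16 Hz.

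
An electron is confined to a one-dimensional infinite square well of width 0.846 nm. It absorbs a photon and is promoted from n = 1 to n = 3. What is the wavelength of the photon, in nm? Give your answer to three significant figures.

E_1 = h²/(8m_eL²) = 8.418×10^-20 J, so ΔE = (3² − 1²)E_1 = 6.734×10^-19 J.
λ = hc/ΔE = (6.626×10^-34·2.998×10^8)/6.734×10^-19 = 2.95×10^-7 m = 295 nm.

λ = 295 nm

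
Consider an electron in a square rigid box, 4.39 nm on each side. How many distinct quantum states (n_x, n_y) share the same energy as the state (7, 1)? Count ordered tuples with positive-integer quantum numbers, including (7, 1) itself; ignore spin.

The level has n_x² + n_y² = 50. The ordered positive-integer solutions are (1, 7), (5, 5), (7, 1).
That gives 3 states.

degeneracy = 3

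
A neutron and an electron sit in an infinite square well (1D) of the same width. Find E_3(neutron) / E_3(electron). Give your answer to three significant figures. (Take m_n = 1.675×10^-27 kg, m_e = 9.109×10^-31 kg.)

E_n ∝ 1/m at fixed n and L, so the ratio is m_e/m_n = 9.109×10^-31/1.675×10^-27 = 5.44×10^-4.

5.44×10^-4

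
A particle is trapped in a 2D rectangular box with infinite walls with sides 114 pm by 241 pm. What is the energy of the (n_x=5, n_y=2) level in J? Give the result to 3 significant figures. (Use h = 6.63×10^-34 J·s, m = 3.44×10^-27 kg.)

E = 3.18×10^-20 J

For a 2D rectangular well E = (h²/8m)·Σ n_i²/L_i² = (6.63×10^-34)²/(8·3.44×10^-27) · [5²/(114 pm)² + 2²/(241 pm)²].
Evaluating gives E = 3.18×10^-20 J.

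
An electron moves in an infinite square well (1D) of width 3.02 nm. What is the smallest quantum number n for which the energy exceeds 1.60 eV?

n = 7

E_1 = h²/(8m_eL²) = 6.606×10^-21 J = 0.04124 eV.
Need n² > 1.60/0.04124 = 38.80, i.e. n > 6.229.
The smallest integer satisfying this is n = 7.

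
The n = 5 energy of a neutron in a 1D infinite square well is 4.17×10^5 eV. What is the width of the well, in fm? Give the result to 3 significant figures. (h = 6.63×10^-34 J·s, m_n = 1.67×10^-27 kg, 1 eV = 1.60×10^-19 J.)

L = 111 fm

From E_n = n²h²/(8m_nL²), L = n·h/√(8m_nE_n).
E_5 = 4.17×10^5 eV = 6.672×10^-14 J, so L = 5·6.63×10^-34/√(8·1.67×10^-27·6.672×10^-14) = 1.11×10^-13 m = 111 fm.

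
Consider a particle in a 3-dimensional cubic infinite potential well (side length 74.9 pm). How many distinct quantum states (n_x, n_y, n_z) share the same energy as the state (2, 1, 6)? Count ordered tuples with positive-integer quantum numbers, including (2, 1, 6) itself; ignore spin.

The level has n_x² + n_y² + n_z² = 41. The ordered positive-integer solutions are (1, 2, 6), (1, 6, 2), (2, 1, 6), (2, 6, 1), (3, 4, 4), (4, 3, 4), (4, 4, 3), (6, 1, 2), (6, 2, 1).
That gives 9 states.

degeneracy = 9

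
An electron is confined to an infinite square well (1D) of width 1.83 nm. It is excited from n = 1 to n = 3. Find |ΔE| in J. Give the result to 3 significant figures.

|ΔE| = 1.44×10^-19 J

E_1 = h²/(8m_eL²) = 1.799×10^-20 J.
|ΔE| = |1² − 3²|·E_1 = 8·1.799×10^-20 J = 1.44×10^-19 J.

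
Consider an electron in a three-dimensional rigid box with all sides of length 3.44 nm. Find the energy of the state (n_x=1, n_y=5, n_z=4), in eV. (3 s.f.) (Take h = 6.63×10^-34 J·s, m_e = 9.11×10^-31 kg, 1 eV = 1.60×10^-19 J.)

E = 1.34 eV

For a 3D rectangular well E = (h²/8m_e)·Σ n_i²/L_i² = (6.63×10^-34)²/(8·9.11×10^-31) · [1²/(3.44 nm)² + 5²/(3.44 nm)² + 4²/(3.44 nm)²].
Evaluating gives E = 2.141×10^-19 J = 1.34 eV.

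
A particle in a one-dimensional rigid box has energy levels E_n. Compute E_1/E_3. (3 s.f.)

E_n ∝ n², so E_1/E_3 = 1²/3² = 1/9 = 0.111.

0.111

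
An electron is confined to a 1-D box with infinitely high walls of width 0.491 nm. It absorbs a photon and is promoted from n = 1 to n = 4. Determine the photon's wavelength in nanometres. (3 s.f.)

E_1 = h²/(8m_eL²) = 2.499×10^-19 J, so ΔE = (4² − 1²)E_1 = 3.749×10^-18 J.
λ = hc/ΔE = (6.626×10^-34·2.998×10^8)/3.749×10^-18 = 5.30×10^-8 m = 53.0 nm.

λ = 53.0 nm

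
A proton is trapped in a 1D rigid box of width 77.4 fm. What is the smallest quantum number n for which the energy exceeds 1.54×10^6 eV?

E_1 = h²/(8m_pL²) = 5.476×10^-15 J = 3.418×10^4 eV.
Need n² > 1.54×10^6/3.418×10^4 = 45.06, i.e. n > 6.713.
The smallest integer satisfying this is n = 7.

n = 7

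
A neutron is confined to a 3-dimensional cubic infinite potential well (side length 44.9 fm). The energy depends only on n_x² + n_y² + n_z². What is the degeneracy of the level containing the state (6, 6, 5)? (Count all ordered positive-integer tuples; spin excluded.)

degeneracy = 3

The level has n_x² + n_y² + n_z² = 97. The ordered positive-integer solutions are (5, 6, 6), (6, 5, 6), (6, 6, 5).
That gives 3 states.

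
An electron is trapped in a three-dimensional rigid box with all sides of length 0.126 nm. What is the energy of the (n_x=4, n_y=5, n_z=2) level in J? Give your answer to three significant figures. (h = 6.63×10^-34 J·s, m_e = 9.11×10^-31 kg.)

For a 3D rectangular well E = (h²/8m_e)·Σ n_i²/L_i² = (6.63×10^-34)²/(8·9.11×10^-31) · [4²/(0.126 nm)² + 5²/(0.126 nm)² + 2²/(0.126 nm)²].
Evaluating gives E = 1.71×10^-16 J.

E = 1.71×10^-16 J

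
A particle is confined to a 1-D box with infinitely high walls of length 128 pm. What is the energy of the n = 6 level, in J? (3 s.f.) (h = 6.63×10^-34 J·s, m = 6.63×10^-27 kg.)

E_6 = 1.82×10^-20 J

For an infinite well E_n = n²h²/(8mL²), so E_1 = h²/(8mL²) = (6.63×10^-34)²/(8·6.63×10^-27·(1.28×10^-10 m)²) = 5.058×10^-22 J.
Then E_6 = 6²·E_1 = 36·5.058×10^-22 J = 1.82×10^-20 J.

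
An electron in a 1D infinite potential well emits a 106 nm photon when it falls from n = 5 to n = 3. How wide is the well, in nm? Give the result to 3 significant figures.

The photon carries ΔE = hc/λ = 6.626×10^-34·2.998×10^8/1.06×10^-7 m = 1.874×10^-18 J.
Since ΔE = (5² − 3²)E_1, E_1 = 1.171×10^-19 J, and L = h/√(8m_eE_1) = 7.17×10^-10 m = 0.717 nm.

L = 0.717 nm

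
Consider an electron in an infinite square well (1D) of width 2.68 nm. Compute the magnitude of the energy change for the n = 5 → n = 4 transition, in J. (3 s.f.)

|ΔE| = 7.55×10^-20 J

E_1 = h²/(8m_eL²) = 8.388×10^-21 J.
|ΔE| = |5² − 4²|·E_1 = 9·8.388×10^-21 J = 7.55×10^-20 J.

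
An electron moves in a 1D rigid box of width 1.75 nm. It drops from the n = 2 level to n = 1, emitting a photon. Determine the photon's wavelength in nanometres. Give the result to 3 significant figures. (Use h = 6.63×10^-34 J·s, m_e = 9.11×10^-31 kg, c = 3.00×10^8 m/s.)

E_1 = h²/(8m_eL²) = 1.969×10^-20 J, so ΔE = (2² − 1²)E_1 = 5.907×10^-20 J.
λ = hc/ΔE = (6.63×10^-34·3.00×10^8)/5.907×10^-20 = 3.37×10^-6 m = 3.37×10^3 nm.

λ = 3.37×10^3 nm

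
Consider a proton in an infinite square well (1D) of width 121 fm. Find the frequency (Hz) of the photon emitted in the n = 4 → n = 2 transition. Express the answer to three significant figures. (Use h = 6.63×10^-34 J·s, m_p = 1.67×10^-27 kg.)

f = 4.07×10^19 Hz

E_1 = h²/(8m_pL²) = 2.247×10^-15 J and ΔE = (4² − 2²)E_1 = 2.696×10^-14 J.
f = ΔE/h = 2.696×10^-14/6.63×10^-34 = 4.07×10^19 Hz.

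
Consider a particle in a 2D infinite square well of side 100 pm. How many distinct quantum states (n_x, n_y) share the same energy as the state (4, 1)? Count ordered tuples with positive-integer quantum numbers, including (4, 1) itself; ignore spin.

degeneracy = 2

The level has n_x² + n_y² = 17. The ordered positive-integer solutions are (1, 4), (4, 1).
That gives 2 states.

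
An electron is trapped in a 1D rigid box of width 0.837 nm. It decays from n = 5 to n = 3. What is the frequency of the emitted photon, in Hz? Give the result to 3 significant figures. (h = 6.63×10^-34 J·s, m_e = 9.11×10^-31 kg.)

f = 2.08×10^15 Hz

E_1 = h²/(8m_eL²) = 8.609×10^-20 J and ΔE = (5² − 3²)E_1 = 1.377×10^-18 J.
f = ΔE/h = 1.377×10^-18/6.63×10^-34 = 2.08×10^15 Hz.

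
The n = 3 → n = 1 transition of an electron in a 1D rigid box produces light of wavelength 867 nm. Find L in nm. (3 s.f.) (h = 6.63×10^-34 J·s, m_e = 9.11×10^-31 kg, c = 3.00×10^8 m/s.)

L = 1.45 nm

The photon carries ΔE = hc/λ = 6.63×10^-34·3.00×10^8/8.67×10^-7 m = 2.294×10^-19 J.
Since ΔE = (3² − 1²)E_1, E_1 = 2.868×10^-20 J, and L = h/√(8m_eE_1) = 1.45×10^-9 m = 1.45 nm.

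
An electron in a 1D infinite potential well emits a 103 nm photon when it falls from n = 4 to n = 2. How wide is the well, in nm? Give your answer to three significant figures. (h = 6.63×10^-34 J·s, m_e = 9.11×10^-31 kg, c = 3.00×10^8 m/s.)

The photon carries ΔE = hc/λ = 6.63×10^-34·3.00×10^8/1.03×10^-7 m = 1.931×10^-18 J.
Since ΔE = (4² − 2²)E_1, E_1 = 1.609×10^-19 J, and L = h/√(8m_eE_1) = 6.12×10^-10 m = 0.612 nm.

L = 0.612 nm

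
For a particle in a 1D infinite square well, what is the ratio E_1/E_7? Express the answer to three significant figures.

0.0204

E_n ∝ n², so E_1/E_7 = 1²/7² = 1/49 = 0.0204.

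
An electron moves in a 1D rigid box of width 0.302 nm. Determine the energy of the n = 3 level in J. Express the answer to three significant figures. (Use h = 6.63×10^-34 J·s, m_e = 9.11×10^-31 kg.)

For an infinite well E_n = n²h²/(8m_eL²), so E_1 = h²/(8m_eL²) = (6.63×10^-34)²/(8·9.11×10^-31·(3.02×10^-10 m)²) = 6.613×10^-19 J.
Then E_3 = 3²·E_1 = 9·6.613×10^-19 J = 5.95×10^-18 J.

E_3 = 5.95×10^-18 J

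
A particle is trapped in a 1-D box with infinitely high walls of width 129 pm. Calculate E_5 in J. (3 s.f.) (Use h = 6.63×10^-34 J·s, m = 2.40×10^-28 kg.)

E_5 = 3.44×10^-19 J

For an infinite well E_n = n²h²/(8mL²), so E_1 = h²/(8mL²) = (6.63×10^-34)²/(8·2.40×10^-28·(1.29×10^-10 m)²) = 1.376×10^-20 J.
Then E_5 = 5²·E_1 = 25·1.376×10^-20 J = 3.44×10^-19 J.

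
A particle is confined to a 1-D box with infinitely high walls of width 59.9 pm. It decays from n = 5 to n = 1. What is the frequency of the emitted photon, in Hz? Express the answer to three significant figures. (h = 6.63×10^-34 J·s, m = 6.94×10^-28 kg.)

E_1 = h²/(8mL²) = 2.207×10^-20 J and ΔE = (5² − 1²)E_1 = 5.297×10^-19 J.
f = ΔE/h = 5.297×10^-19/6.63×10^-34 = 7.99×10^14 Hz.

f = 7.99×10^14 Hz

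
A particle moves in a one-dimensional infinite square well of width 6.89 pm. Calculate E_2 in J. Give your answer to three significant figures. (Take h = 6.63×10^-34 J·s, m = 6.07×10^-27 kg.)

For an infinite well E_n = n²h²/(8mL²), so E_1 = h²/(8mL²) = (6.63×10^-34)²/(8·6.07×10^-27·(6.89×10^-12 m)²) = 1.907×10^-19 J.
Then E_2 = 2²·E_1 = 4·1.907×10^-19 J = 7.63×10^-19 J.

E_2 = 7.63×10^-19 J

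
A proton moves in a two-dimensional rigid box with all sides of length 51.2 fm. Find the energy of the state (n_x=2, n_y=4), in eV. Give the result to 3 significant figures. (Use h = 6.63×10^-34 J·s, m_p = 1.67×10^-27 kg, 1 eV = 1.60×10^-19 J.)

For a 2D rectangular well E = (h²/8m_p)·Σ n_i²/L_i² = (6.63×10^-34)²/(8·1.67×10^-27) · [2²/(51.2 fm)² + 4²/(51.2 fm)²].
Evaluating gives E = 2.510×10^-13 J = 1.57×10^6 eV.

E = 1.57×10^6 eV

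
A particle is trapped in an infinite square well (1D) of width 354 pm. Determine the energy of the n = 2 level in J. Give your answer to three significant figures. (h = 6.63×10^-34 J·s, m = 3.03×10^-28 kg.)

For an infinite well E_n = n²h²/(8mL²), so E_1 = h²/(8mL²) = (6.63×10^-34)²/(8·3.03×10^-28·(3.54×10^-10 m)²) = 1.447×10^-21 J.
Then E_2 = 2²·E_1 = 4·1.447×10^-21 J = 5.79×10^-21 J.

E_2 = 5.79×10^-21 J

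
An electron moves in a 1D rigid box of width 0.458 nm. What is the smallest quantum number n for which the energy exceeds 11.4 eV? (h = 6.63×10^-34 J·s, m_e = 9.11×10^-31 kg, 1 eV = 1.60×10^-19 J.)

n = 3

E_1 = h²/(8m_eL²) = 2.875×10^-19 J = 1.797 eV.
Need n² > 11.4/1.797 = 6.344, i.e. n > 2.519.
The smallest integer satisfying this is n = 3.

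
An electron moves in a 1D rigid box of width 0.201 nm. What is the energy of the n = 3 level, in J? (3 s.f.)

E_3 = 1.34×10^-17 J

For an infinite well E_n = n²h²/(8m_eL²), so E_1 = h²/(8m_eL²) = (6.626×10^-34)²/(8·9.109×10^-31·(2.01×10^-10 m)²) = 1.491×10^-18 J.
Then E_3 = 3²·E_1 = 9·1.491×10^-18 J = 1.34×10^-17 J.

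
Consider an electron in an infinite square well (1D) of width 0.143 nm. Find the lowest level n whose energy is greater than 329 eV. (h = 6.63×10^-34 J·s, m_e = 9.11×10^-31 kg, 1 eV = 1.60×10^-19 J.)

E_1 = h²/(8m_eL²) = 2.949×10^-18 J = 18.43 eV.
Need n² > 329/18.43 = 17.85, i.e. n > 4.225.
The smallest integer satisfying this is n = 5.

n = 5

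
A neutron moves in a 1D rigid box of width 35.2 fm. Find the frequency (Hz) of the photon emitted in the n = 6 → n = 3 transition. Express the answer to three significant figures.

E_1 = h²/(8m_nL²) = 2.644×10^-14 J and ΔE = (6² − 3²)E_1 = 7.139×10^-13 J.
f = ΔE/h = 7.139×10^-13/6.626×10^-34 = 1.08×10^21 Hz.

f = 1.08×10^21 Hz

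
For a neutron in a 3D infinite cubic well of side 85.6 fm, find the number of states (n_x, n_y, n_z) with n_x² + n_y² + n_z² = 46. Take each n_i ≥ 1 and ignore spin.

degeneracy = 6

The level has n_x² + n_y² + n_z² = 46. The ordered positive-integer solutions are (1, 3, 6), (1, 6, 3), (3, 1, 6), (3, 6, 1), (6, 1, 3), (6, 3, 1).
That gives 6 states.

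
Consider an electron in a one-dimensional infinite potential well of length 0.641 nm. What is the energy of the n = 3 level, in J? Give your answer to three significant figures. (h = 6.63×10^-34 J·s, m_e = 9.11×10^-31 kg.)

E_3 = 1.32×10^-18 J

For an infinite well E_n = n²h²/(8m_eL²), so E_1 = h²/(8m_eL²) = (6.63×10^-34)²/(8·9.11×10^-31·(6.41×10^-10 m)²) = 1.468×10^-19 J.
Then E_3 = 3²·E_1 = 9·1.468×10^-19 J = 1.32×10^-18 J.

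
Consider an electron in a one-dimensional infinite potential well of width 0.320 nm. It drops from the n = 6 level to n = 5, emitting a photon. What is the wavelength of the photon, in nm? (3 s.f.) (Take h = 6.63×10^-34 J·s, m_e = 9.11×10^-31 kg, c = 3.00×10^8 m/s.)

λ = 30.7 nm

E_1 = h²/(8m_eL²) = 5.890×10^-19 J, so ΔE = (6² − 5²)E_1 = 6.479×10^-18 J.
λ = hc/ΔE = (6.63×10^-34·3.00×10^8)/6.479×10^-18 = 3.07×10^-8 m = 30.7 nm.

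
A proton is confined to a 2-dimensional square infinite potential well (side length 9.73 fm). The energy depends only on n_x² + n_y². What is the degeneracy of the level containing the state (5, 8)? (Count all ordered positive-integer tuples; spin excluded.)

The level has n_x² + n_y² = 89. The ordered positive-integer solutions are (5, 8), (8, 5).
That gives 2 states.

degeneracy = 2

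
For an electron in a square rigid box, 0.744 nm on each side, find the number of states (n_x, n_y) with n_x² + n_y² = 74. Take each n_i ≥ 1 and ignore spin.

The level has n_x² + n_y² = 74. The ordered positive-integer solutions are (5, 7), (7, 5).
That gives 2 states.

degeneracy = 2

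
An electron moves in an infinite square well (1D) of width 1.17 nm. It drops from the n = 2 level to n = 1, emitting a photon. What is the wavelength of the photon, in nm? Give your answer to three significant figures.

λ = 1.50×10^3 nm

E_1 = h²/(8m_eL²) = 4.401×10^-20 J, so ΔE = (2² − 1²)E_1 = 1.320×10^-19 J.
λ = hc/ΔE = (6.626×10^-34·2.998×10^8)/1.320×10^-19 = 1.50×10^-6 m = 1.50×10^3 nm.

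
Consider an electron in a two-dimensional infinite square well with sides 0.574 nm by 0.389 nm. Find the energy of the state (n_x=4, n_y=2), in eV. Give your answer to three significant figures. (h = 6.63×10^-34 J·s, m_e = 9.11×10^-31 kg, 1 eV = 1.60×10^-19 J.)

E = 28.3 eV

For a 2D rectangular well E = (h²/8m_e)·Σ n_i²/L_i² = (6.63×10^-34)²/(8·9.11×10^-31) · [4²/(0.574 nm)² + 2²/(0.389 nm)²].
Evaluating gives E = 4.523×10^-18 J = 28.3 eV.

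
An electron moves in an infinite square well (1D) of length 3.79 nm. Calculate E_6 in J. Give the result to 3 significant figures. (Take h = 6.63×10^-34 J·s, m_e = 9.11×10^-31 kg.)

E_6 = 1.51×10^-19 J

For an infinite well E_n = n²h²/(8m_eL²), so E_1 = h²/(8m_eL²) = (6.63×10^-34)²/(8·9.11×10^-31·(3.79×10^-9 m)²) = 4.199×10^-21 J.
Then E_6 = 6²·E_1 = 36·4.199×10^-21 J = 1.51×10^-19 J.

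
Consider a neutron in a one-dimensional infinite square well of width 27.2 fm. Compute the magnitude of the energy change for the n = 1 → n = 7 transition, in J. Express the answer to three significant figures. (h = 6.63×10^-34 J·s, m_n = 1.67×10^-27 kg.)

E_1 = h²/(8m_nL²) = 4.447×10^-14 J.
|ΔE| = |1² − 7²|·E_1 = 48·4.447×10^-14 J = 2.13×10^-12 J.

|ΔE| = 2.13×10^-12 J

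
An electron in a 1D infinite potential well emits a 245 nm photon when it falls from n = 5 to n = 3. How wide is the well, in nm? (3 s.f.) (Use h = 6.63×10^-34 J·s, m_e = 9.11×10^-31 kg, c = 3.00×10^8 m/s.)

L = 1.09 nm

The photon carries ΔE = hc/λ = 6.63×10^-34·3.00×10^8/2.45×10^-7 m = 8.118×10^-19 J.
Since ΔE = (5² − 3²)E_1, E_1 = 5.074×10^-20 J, and L = h/√(8m_eE_1) = 1.09×10^-9 m = 1.09 nm.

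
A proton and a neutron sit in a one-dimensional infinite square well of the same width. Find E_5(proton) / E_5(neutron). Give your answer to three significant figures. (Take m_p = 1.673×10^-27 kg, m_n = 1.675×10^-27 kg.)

1.00

E_n ∝ 1/m at fixed n and L, so the ratio is m_n/m_p = 1.675×10^-27/1.673×10^-27 = 1.00.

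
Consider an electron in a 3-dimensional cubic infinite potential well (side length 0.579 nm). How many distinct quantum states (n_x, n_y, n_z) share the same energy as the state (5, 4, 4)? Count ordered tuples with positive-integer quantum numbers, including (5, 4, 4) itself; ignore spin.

The level has n_x² + n_y² + n_z² = 57. The ordered positive-integer solutions are (2, 2, 7), (2, 7, 2), (4, 4, 5), (4, 5, 4), (5, 4, 4), (7, 2, 2).
That gives 6 states.

degeneracy = 6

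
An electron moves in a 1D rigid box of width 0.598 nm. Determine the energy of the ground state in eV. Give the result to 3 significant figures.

For an infinite well E_n = n²h²/(8m_eL²), so E_1 = h²/(8m_eL²) = (6.626×10^-34)²/(8·9.109×10^-31·(5.98×10^-10 m)²) = 1.685×10^-19 J.
Converting, E_1 = 1.685×10^-19 J / (1.602×10^-19 J/eV) = 1.05 eV.

E_1 = 1.05 eV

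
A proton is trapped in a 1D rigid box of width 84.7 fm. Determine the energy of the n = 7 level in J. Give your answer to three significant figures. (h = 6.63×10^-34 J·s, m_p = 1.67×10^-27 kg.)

For an infinite well E_n = n²h²/(8m_pL²), so E_1 = h²/(8m_pL²) = (6.63×10^-34)²/(8·1.67×10^-27·(8.47×10^-14 m)²) = 4.586×10^-15 J.
Then E_7 = 7²·E_1 = 49·4.586×10^-15 J = 2.25×10^-13 J.

E_7 = 2.25×10^-13 J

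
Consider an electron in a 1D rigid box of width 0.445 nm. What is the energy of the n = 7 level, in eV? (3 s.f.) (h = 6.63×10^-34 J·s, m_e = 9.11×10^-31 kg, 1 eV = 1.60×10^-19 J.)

For an infinite well E_n = n²h²/(8m_eL²), so E_1 = h²/(8m_eL²) = (6.63×10^-34)²/(8·9.11×10^-31·(4.45×10^-10 m)²) = 3.046×10^-19 J.
Then E_7 = 7²·E_1 = 49·3.046×10^-19 J = 1.493×10^-17 J.
Converting, E_7 = 1.493×10^-17 J / (1.60×10^-19 J/eV) = 93.3 eV.

E_7 = 93.3 eV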